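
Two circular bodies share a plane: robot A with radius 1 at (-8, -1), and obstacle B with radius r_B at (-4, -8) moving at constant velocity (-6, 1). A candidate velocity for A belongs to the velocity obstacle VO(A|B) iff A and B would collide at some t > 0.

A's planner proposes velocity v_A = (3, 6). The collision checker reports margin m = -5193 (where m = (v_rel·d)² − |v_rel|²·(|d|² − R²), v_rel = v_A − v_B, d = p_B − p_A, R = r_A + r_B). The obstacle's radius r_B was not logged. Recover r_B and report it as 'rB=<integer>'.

m = -5193
d = (4, -7);  v_rel = (9, 5),  |v_rel|² = 106
v_rel×d = (9)·(-7) − (5)·(4) = -83
since m = R²·106 − (-83)²:  R² = (6889 + -5193) / 106 = 16
R = √16 = 4  ⇒  r_B = 4 − 1 = 3

rB=3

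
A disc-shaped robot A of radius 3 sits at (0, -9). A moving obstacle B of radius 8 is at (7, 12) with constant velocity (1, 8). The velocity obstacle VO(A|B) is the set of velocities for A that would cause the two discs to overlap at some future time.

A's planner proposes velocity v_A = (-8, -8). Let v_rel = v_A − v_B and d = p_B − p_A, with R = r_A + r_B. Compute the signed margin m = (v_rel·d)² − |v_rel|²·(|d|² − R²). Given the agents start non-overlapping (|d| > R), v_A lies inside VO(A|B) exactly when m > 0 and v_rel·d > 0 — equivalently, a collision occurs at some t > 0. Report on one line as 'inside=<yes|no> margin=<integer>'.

d = (7, 21),  |d|² = 490;  R = 3+8 = 11,  c = 490−11² = 369
v_rel = (-9, -16),  |v_rel|² = 337;  v_rel·d = (-9)·(7) + (-16)·(21) = -399
337·t² + 798·t + 369 = 0  ⇒  m = (-399)² − 337·369 = 34848
m = 34848 > 0,  v_rel·d = -399 < 0  ⇒  outside

inside=no margin=34848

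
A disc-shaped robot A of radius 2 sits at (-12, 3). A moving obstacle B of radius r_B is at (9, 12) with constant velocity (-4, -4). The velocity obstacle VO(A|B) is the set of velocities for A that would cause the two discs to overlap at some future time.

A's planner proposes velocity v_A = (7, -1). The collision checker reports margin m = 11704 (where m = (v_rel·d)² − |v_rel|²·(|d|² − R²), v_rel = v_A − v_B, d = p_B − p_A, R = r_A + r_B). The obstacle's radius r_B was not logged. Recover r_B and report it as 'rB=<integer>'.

m = 11704
d = (21, 9);  v_rel = (11, 3),  |v_rel|² = 130
v_rel×d = (11)·(9) − (3)·(21) = 36
since m = R²·130 − 36²:  R² = (1296 + 11704) / 130 = 100
R = √100 = 10  ⇒  r_B = 10 − 2 = 8

rB=8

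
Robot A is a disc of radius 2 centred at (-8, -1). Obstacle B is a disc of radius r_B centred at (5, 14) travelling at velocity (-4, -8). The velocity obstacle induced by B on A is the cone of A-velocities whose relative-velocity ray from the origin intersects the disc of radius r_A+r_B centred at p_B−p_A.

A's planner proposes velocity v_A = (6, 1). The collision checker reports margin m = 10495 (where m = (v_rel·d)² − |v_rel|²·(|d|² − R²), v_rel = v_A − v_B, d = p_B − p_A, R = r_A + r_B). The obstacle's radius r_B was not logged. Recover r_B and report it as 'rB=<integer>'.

m = 10495
d = (13, 15);  v_rel = (10, 9),  |v_rel|² = 181
v_rel×d = (10)·(15) − (9)·(13) = 33
since m = R²·181 − 33²:  R² = (1089 + 10495) / 181 = 64
R = √64 = 8  ⇒  r_B = 8 − 2 = 6

rB=6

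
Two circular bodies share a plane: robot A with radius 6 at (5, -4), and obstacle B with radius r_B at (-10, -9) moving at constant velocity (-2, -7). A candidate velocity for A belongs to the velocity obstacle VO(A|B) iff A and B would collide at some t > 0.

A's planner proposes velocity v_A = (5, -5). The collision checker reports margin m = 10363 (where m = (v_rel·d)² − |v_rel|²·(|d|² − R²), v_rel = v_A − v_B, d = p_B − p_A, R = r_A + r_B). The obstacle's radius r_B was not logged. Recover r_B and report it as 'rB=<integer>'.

m = 10363
d = (-15, -5);  v_rel = (7, 2),  |v_rel|² = 53
v_rel×d = (7)·(-5) − (2)·(-15) = -5
since m = R²·53 − (-5)²:  R² = (25 + 10363) / 53 = 196
R = √196 = 14  ⇒  r_B = 14 − 6 = 8

rB=8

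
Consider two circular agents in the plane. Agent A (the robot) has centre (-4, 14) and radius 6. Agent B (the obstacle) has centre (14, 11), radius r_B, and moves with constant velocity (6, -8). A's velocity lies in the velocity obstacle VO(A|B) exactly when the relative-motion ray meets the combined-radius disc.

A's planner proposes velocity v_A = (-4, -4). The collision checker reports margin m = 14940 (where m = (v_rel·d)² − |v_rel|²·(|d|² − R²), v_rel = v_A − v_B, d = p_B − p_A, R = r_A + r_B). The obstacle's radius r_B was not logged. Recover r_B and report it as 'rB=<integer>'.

m = 14940
d = (18, -3);  v_rel = (-10, 4),  |v_rel|² = 116
v_rel×d = (-10)·(-3) − (4)·(18) = -42
since m = R²·116 − (-42)²:  R² = (1764 + 14940) / 116 = 144
R = √144 = 12  ⇒  r_B = 12 − 6 = 6

rB=6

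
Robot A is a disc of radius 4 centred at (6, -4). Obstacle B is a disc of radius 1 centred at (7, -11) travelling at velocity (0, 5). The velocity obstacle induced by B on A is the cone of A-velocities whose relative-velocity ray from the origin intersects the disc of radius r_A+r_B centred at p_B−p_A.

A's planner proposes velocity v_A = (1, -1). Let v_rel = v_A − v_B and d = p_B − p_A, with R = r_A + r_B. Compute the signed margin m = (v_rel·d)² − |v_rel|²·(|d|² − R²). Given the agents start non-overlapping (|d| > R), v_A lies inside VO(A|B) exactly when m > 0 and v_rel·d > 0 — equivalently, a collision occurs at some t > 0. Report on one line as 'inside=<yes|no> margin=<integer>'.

d = (1, -7),  |d|² = 50;  R = 4+1 = 5,  c = 50−5² = 25
v_rel = (1, -6),  |v_rel|² = 37;  v_rel·d = (1)·(1) + (-6)·(-7) = 43
37·t² − 86·t + 25 = 0  ⇒  m = 43² − 37·25 = 924
m = 924 > 0,  v_rel·d = 43 > 0  ⇒  inside

inside=yes margin=924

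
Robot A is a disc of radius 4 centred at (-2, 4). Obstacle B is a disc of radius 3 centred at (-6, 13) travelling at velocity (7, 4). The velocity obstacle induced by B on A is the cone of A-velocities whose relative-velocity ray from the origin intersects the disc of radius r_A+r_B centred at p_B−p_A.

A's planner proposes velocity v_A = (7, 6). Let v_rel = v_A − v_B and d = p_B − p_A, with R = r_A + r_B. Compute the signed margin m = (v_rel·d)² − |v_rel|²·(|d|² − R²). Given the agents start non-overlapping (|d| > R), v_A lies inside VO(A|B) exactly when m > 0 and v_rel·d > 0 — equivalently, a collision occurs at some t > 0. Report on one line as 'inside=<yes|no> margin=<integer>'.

d = (-4, 9),  |d|² = 97;  R = 4+3 = 7,  c = 97−7² = 48
v_rel = (0, 2),  |v_rel|² = 4;  v_rel·d = (0)·(-4) + (2)·(9) = 18
4·t² − 36·t + 48 = 0  ⇒  m = 18² − 4·48 = 132
m = 132 > 0,  v_rel·d = 18 > 0  ⇒  inside

inside=yes margin=132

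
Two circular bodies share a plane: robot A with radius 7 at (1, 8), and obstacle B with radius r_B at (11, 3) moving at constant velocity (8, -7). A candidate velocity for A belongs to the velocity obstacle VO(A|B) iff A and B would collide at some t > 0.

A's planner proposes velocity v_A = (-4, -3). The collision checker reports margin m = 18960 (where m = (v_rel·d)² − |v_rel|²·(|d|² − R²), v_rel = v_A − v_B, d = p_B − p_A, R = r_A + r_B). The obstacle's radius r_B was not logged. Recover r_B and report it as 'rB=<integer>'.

m = 18960
d = (10, -5);  v_rel = (-12, 4),  |v_rel|² = 160
v_rel×d = (-12)·(-5) − (4)·(10) = 20
since m = R²·160 − 20²:  R² = (400 + 18960) / 160 = 121
R = √121 = 11  ⇒  r_B = 11 − 7 = 4

rB=4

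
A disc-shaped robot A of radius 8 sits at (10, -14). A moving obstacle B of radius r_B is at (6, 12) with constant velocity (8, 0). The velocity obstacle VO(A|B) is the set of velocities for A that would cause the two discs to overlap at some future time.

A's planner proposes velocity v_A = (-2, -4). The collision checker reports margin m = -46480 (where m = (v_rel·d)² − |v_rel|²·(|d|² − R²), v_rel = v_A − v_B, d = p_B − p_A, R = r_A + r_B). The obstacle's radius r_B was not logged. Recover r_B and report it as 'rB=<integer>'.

m = -46480
d = (-4, 26);  v_rel = (-10, -4),  |v_rel|² = 116
v_rel×d = (-10)·(26) − (-4)·(-4) = -276
since m = R²·116 − (-276)²:  R² = (76176 + -46480) / 116 = 256
R = √256 = 16  ⇒  r_B = 16 − 8 = 8

rB=8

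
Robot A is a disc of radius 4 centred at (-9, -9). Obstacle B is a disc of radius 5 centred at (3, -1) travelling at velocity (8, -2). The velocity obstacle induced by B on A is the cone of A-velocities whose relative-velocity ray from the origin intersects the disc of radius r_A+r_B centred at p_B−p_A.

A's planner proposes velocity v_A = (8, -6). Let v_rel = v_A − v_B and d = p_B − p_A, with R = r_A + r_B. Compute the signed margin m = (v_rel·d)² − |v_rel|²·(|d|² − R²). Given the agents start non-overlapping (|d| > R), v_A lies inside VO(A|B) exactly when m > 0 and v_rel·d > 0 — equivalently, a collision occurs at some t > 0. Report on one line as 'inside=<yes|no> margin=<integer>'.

d = (12, 8),  |d|² = 208;  R = 4+5 = 9,  c = 208−9² = 127
v_rel = (0, -4),  |v_rel|² = 16;  v_rel·d = (0)·(12) + (-4)·(8) = -32
16·t² + 64·t + 127 = 0  ⇒  m = (-32)² − 16·127 = -1008
m = -1008 < 0,  v_rel·d = -32 < 0  ⇒  outside

inside=no margin=-1008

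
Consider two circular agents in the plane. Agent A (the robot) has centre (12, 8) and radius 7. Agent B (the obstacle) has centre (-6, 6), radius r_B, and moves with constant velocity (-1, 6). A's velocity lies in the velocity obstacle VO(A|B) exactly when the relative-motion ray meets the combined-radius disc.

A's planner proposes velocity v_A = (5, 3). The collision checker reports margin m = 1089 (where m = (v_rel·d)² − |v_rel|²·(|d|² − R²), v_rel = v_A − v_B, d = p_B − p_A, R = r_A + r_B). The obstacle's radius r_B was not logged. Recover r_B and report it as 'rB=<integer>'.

m = 1089
d = (-18, -2);  v_rel = (6, -3),  |v_rel|² = 45
v_rel×d = (6)·(-2) − (-3)·(-18) = -66
since m = R²·45 − (-66)²:  R² = (4356 + 1089) / 45 = 121
R = √121 = 11  ⇒  r_B = 11 − 7 = 4

rB=4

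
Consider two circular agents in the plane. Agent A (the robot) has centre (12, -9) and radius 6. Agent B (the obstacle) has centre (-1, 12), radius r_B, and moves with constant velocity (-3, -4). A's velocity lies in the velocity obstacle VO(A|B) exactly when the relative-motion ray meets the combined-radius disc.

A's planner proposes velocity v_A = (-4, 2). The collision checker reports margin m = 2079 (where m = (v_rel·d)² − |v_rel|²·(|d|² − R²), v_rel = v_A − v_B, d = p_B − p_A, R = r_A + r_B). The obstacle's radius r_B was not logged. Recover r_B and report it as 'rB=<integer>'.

m = 2079
d = (-13, 21);  v_rel = (-1, 6),  |v_rel|² = 37
v_rel×d = (-1)·(21) − (6)·(-13) = 57
since m = R²·37 − 57²:  R² = (3249 + 2079) / 37 = 144
R = √144 = 12  ⇒  r_B = 12 − 6 = 6

rB=6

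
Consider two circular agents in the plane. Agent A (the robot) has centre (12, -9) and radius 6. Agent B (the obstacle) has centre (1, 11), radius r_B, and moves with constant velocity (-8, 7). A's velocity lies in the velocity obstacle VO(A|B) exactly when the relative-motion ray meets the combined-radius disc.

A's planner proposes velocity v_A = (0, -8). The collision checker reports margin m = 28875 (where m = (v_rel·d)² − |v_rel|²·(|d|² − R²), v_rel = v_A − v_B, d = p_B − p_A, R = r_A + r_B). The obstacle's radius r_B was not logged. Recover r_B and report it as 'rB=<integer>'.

m = 28875
d = (-11, 20);  v_rel = (8, -15),  |v_rel|² = 289
v_rel×d = (8)·(20) − (-15)·(-11) = -5
since m = R²·289 − (-5)²:  R² = (25 + 28875) / 289 = 100
R = √100 = 10  ⇒  r_B = 10 − 6 = 4

rB=4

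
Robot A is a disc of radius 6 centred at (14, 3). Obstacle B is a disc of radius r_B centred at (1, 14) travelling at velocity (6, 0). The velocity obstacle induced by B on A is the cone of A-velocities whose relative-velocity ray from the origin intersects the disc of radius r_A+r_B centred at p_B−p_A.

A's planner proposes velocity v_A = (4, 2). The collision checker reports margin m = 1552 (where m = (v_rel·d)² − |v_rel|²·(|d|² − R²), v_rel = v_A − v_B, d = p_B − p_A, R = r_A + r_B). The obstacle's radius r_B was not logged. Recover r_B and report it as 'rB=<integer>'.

m = 1552
d = (-13, 11);  v_rel = (-2, 2),  |v_rel|² = 8
v_rel×d = (-2)·(11) − (2)·(-13) = 4
since m = R²·8 − 4²:  R² = (16 + 1552) / 8 = 196
R = √196 = 14  ⇒  r_B = 14 − 6 = 8

rB=8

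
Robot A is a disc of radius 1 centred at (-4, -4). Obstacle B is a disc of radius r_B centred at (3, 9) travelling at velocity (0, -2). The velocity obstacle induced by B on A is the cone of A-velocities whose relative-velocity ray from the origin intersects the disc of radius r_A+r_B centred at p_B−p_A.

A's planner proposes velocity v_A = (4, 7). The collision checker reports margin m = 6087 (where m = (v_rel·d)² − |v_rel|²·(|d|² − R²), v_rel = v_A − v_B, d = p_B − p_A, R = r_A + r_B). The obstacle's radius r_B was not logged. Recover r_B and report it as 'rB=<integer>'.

m = 6087
d = (7, 13);  v_rel = (4, 9),  |v_rel|² = 97
v_rel×d = (4)·(13) − (9)·(7) = -11
since m = R²·97 − (-11)²:  R² = (121 + 6087) / 97 = 64
R = √64 = 8  ⇒  r_B = 8 − 1 = 7

rB=7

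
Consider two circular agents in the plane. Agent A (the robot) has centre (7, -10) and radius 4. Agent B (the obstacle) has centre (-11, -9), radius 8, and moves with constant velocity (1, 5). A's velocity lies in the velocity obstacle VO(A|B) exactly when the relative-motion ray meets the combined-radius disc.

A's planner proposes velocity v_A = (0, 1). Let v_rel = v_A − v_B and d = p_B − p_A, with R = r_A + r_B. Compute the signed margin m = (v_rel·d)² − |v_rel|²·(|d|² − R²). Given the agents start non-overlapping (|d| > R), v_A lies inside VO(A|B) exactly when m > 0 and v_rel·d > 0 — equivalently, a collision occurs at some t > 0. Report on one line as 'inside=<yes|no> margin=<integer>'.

d = (-18, 1),  |d|² = 325;  R = 4+8 = 12,  c = 325−12² = 181
v_rel = (-1, -4),  |v_rel|² = 17;  v_rel·d = (-1)·(-18) + (-4)·(1) = 14
17·t² − 28·t + 181 = 0  ⇒  m = 14² − 17·181 = -2881
m = -2881 < 0,  v_rel·d = 14 > 0  ⇒  outside

inside=no margin=-2881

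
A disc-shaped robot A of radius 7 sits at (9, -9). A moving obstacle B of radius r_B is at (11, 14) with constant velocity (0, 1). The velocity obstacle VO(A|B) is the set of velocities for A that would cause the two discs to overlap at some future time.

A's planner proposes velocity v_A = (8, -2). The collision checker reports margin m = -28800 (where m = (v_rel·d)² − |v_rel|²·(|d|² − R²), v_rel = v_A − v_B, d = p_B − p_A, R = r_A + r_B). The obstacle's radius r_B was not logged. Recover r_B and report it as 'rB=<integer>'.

m = -28800
d = (2, 23);  v_rel = (8, -3),  |v_rel|² = 73
v_rel×d = (8)·(23) − (-3)·(2) = 190
since m = R²·73 − 190²:  R² = (36100 + -28800) / 73 = 100
R = √100 = 10  ⇒  r_B = 10 − 7 = 3

rB=3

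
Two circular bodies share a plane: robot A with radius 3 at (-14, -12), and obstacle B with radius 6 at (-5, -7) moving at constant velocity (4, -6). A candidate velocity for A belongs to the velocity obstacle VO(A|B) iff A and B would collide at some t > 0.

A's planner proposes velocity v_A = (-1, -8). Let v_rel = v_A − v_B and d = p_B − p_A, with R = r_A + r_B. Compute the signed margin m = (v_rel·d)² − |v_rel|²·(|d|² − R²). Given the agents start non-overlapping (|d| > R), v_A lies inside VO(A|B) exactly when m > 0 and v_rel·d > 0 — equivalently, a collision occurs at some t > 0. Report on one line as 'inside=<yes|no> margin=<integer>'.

d = (9, 5),  |d|² = 106;  R = 3+6 = 9,  c = 106−9² = 25
v_rel = (-5, -2),  |v_rel|² = 29;  v_rel·d = (-5)·(9) + (-2)·(5) = -55
29·t² + 110·t + 25 = 0  ⇒  m = (-55)² − 29·25 = 2300
m = 2300 > 0,  v_rel·d = -55 < 0  ⇒  outside

inside=no margin=2300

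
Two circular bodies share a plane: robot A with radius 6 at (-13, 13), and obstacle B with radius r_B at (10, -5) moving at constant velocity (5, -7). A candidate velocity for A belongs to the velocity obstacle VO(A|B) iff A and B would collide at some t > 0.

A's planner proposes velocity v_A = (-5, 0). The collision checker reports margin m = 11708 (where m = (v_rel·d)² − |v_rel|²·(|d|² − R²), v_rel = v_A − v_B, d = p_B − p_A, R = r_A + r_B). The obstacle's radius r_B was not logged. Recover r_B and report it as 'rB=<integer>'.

m = 11708
d = (23, -18);  v_rel = (-10, 7),  |v_rel|² = 149
v_rel×d = (-10)·(-18) − (7)·(23) = 19
since m = R²·149 − 19²:  R² = (361 + 11708) / 149 = 81
R = √81 = 9  ⇒  r_B = 9 − 6 = 3

rB=3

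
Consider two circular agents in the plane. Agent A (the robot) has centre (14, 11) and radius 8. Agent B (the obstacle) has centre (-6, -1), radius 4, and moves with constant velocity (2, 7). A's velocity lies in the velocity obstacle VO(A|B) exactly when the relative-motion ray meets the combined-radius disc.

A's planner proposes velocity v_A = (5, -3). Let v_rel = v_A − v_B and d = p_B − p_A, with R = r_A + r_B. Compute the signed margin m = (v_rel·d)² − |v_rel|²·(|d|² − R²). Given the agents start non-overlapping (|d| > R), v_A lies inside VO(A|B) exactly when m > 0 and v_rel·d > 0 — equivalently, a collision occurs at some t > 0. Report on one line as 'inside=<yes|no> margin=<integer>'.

d = (-20, -12),  |d|² = 544;  R = 8+4 = 12,  c = 544−12² = 400
v_rel = (3, -10),  |v_rel|² = 109;  v_rel·d = (3)·(-20) + (-10)·(-12) = 60
109·t² − 120·t + 400 = 0  ⇒  m = 60² − 109·400 = -40000
m = -40000 < 0,  v_rel·d = 60 > 0  ⇒  outside

inside=no margin=-40000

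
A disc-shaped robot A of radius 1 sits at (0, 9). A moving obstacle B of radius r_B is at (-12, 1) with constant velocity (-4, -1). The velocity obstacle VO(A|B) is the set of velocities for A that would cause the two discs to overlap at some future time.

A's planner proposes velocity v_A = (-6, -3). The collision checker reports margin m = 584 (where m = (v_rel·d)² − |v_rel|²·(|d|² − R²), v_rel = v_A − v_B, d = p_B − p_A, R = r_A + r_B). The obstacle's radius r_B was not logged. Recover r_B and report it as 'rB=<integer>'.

m = 584
d = (-12, -8);  v_rel = (-2, -2),  |v_rel|² = 8
v_rel×d = (-2)·(-8) − (-2)·(-12) = -8
since m = R²·8 − (-8)²:  R² = (64 + 584) / 8 = 81
R = √81 = 9  ⇒  r_B = 9 − 1 = 8

rB=8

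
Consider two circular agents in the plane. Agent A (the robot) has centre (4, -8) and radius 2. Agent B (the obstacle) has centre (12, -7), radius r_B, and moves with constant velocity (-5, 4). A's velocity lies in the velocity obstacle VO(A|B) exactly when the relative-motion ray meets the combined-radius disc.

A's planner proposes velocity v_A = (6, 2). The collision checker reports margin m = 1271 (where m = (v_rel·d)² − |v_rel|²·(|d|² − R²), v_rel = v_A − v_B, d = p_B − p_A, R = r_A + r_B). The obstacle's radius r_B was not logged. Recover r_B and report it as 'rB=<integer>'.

m = 1271
d = (8, 1);  v_rel = (11, -2),  |v_rel|² = 125
v_rel×d = (11)·(1) − (-2)·(8) = 27
since m = R²·125 − 27²:  R² = (729 + 1271) / 125 = 16
R = √16 = 4  ⇒  r_B = 4 − 2 = 2

rB=2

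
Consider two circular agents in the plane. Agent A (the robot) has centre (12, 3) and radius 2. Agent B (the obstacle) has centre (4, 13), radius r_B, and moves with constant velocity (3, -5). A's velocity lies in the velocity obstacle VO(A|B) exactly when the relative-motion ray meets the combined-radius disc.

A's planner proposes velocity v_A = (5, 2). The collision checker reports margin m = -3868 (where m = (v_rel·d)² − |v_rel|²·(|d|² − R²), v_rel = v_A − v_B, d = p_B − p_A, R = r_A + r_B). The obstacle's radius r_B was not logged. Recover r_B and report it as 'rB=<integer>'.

m = -3868
d = (-8, 10);  v_rel = (2, 7),  |v_rel|² = 53
v_rel×d = (2)·(10) − (7)·(-8) = 76
since m = R²·53 − 76²:  R² = (5776 + -3868) / 53 = 36
R = √36 = 6  ⇒  r_B = 6 − 2 = 4

rB=4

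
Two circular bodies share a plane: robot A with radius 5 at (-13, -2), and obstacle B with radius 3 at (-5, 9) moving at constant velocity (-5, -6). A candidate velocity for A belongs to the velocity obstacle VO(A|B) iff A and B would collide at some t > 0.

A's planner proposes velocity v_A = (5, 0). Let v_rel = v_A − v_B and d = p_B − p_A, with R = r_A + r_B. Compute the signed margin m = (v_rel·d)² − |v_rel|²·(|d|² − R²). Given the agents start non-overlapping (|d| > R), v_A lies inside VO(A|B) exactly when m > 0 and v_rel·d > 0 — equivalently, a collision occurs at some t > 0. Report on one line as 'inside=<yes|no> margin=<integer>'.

d = (8, 11),  |d|² = 185;  R = 5+3 = 8,  c = 185−8² = 121
v_rel = (10, 6),  |v_rel|² = 136;  v_rel·d = (10)·(8) + (6)·(11) = 146
136·t² − 292·t + 121 = 0  ⇒  m = 146² − 136·121 = 4860
m = 4860 > 0,  v_rel·d = 146 > 0  ⇒  inside

inside=yes margin=4860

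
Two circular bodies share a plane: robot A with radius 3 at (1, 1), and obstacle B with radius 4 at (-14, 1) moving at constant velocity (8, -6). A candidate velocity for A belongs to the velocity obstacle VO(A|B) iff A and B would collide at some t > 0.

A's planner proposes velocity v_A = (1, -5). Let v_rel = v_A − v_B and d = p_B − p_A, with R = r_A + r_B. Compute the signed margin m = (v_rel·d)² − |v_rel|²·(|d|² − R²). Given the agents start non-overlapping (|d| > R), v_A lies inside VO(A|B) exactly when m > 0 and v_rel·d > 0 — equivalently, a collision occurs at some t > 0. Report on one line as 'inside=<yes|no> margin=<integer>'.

d = (-15, 0),  |d|² = 225;  R = 3+4 = 7,  c = 225−7² = 176
v_rel = (-7, 1),  |v_rel|² = 50;  v_rel·d = (-7)·(-15) + (1)·(0) = 105
50·t² − 210·t + 176 = 0  ⇒  m = 105² − 50·176 = 2225
m = 2225 > 0,  v_rel·d = 105 > 0  ⇒  inside

inside=yes margin=2225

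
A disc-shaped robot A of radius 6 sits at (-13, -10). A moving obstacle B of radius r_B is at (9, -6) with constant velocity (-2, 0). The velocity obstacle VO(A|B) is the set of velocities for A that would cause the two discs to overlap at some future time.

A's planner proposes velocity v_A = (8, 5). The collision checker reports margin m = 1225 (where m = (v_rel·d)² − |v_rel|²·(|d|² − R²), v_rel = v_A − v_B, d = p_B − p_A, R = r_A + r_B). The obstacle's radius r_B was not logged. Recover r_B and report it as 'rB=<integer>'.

m = 1225
d = (22, 4);  v_rel = (10, 5),  |v_rel|² = 125
v_rel×d = (10)·(4) − (5)·(22) = -70
since m = R²·125 − (-70)²:  R² = (4900 + 1225) / 125 = 49
R = √49 = 7  ⇒  r_B = 7 − 6 = 1

rB=1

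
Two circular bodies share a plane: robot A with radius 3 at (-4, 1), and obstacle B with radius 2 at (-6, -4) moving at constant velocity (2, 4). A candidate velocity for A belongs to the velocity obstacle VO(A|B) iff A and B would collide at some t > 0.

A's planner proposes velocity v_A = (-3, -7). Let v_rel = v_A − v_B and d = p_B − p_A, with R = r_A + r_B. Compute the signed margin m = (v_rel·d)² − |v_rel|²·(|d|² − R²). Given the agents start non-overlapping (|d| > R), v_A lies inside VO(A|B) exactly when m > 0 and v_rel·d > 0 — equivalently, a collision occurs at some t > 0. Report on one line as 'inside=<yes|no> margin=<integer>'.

d = (-2, -5),  |d|² = 29;  R = 3+2 = 5,  c = 29−5² = 4
v_rel = (-5, -11),  |v_rel|² = 146;  v_rel·d = (-5)·(-2) + (-11)·(-5) = 65
146·t² − 130·t + 4 = 0  ⇒  m = 65² − 146·4 = 3641
m = 3641 > 0,  v_rel·d = 65 > 0  ⇒  inside

inside=yes margin=3641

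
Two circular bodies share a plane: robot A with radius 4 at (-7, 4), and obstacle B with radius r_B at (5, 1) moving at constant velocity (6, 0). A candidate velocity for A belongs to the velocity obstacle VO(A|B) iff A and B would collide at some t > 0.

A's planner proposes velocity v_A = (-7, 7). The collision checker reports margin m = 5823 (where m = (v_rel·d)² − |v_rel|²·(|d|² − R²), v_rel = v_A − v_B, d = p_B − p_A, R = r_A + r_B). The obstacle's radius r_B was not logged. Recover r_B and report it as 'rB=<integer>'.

m = 5823
d = (12, -3);  v_rel = (-13, 7),  |v_rel|² = 218
v_rel×d = (-13)·(-3) − (7)·(12) = -45
since m = R²·218 − (-45)²:  R² = (2025 + 5823) / 218 = 36
R = √36 = 6  ⇒  r_B = 6 − 4 = 2

rB=2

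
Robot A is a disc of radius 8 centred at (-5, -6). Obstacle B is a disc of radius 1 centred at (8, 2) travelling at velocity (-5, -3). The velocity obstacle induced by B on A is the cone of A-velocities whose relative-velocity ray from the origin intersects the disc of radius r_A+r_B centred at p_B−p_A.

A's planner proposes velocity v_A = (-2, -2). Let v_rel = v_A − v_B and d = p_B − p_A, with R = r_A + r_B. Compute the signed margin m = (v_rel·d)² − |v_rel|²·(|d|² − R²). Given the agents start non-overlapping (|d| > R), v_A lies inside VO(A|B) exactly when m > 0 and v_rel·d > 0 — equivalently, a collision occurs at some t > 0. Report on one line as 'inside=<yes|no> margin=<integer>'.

d = (13, 8),  |d|² = 233;  R = 8+1 = 9,  c = 233−9² = 152
v_rel = (3, 1),  |v_rel|² = 10;  v_rel·d = (3)·(13) + (1)·(8) = 47
10·t² − 94·t + 152 = 0  ⇒  m = 47² − 10·152 = 689
m = 689 > 0,  v_rel·d = 47 > 0  ⇒  inside

inside=yes margin=689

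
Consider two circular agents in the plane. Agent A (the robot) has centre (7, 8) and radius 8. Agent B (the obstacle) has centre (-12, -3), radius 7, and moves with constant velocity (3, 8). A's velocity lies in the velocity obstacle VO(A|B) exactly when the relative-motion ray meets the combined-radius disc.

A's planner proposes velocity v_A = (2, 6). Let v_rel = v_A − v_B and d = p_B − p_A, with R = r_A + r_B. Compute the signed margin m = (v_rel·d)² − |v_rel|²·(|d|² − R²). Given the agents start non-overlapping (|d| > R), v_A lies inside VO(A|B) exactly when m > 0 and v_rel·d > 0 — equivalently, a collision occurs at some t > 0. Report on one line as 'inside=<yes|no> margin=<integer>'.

d = (-19, -11),  |d|² = 482;  R = 8+7 = 15,  c = 482−15² = 257
v_rel = (-1, -2),  |v_rel|² = 5;  v_rel·d = (-1)·(-19) + (-2)·(-11) = 41
5·t² − 82·t + 257 = 0  ⇒  m = 41² − 5·257 = 396
m = 396 > 0,  v_rel·d = 41 > 0  ⇒  inside

inside=yes margin=396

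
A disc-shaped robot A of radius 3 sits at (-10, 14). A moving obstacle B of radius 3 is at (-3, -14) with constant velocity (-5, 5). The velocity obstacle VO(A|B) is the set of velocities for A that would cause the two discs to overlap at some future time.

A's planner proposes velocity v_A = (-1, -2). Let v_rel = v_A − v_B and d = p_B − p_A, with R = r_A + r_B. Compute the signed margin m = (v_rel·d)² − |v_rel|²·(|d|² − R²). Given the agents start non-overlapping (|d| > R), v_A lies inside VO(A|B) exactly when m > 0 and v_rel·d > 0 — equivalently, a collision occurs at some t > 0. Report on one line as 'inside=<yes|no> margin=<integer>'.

d = (7, -28),  |d|² = 833;  R = 3+3 = 6,  c = 833−6² = 797
v_rel = (4, -7),  |v_rel|² = 65;  v_rel·d = (4)·(7) + (-7)·(-28) = 224
65·t² − 448·t + 797 = 0  ⇒  m = 224² − 65·797 = -1629
m = -1629 < 0,  v_rel·d = 224 > 0  ⇒  outside

inside=no margin=-1629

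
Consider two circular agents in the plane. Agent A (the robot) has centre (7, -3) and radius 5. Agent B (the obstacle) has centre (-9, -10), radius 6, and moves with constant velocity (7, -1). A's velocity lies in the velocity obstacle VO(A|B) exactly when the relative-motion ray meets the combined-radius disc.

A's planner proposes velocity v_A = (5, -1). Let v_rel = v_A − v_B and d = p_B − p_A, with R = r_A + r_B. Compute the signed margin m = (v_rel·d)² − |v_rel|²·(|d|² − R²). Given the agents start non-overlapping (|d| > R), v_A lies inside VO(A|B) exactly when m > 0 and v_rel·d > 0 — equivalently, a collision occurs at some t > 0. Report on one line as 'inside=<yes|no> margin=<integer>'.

d = (-16, -7),  |d|² = 305;  R = 5+6 = 11,  c = 305−11² = 184
v_rel = (-2, 0),  |v_rel|² = 4;  v_rel·d = (-2)·(-16) + (0)·(-7) = 32
4·t² − 64·t + 184 = 0  ⇒  m = 32² − 4·184 = 288
m = 288 > 0,  v_rel·d = 32 > 0  ⇒  inside

inside=yes margin=288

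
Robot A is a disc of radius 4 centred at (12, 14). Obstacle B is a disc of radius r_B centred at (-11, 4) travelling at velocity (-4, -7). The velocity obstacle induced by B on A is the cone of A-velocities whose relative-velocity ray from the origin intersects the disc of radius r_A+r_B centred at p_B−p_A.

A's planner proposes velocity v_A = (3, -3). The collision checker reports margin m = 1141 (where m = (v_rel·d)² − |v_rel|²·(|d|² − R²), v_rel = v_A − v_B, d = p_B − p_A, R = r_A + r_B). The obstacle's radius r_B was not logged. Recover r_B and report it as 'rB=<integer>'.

m = 1141
d = (-23, -10);  v_rel = (7, 4),  |v_rel|² = 65
v_rel×d = (7)·(-10) − (4)·(-23) = 22
since m = R²·65 − 22²:  R² = (484 + 1141) / 65 = 25
R = √25 = 5  ⇒  r_B = 5 − 4 = 1

rB=1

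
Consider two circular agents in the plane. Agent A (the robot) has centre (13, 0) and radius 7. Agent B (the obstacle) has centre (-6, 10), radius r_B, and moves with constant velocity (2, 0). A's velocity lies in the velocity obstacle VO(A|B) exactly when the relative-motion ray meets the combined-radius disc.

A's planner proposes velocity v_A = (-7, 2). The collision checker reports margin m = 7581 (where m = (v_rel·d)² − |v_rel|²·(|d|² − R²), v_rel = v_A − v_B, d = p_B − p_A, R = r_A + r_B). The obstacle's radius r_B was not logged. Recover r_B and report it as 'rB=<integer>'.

m = 7581
d = (-19, 10);  v_rel = (-9, 2),  |v_rel|² = 85
v_rel×d = (-9)·(10) − (2)·(-19) = -52
since m = R²·85 − (-52)²:  R² = (2704 + 7581) / 85 = 121
R = √121 = 11  ⇒  r_B = 11 − 7 = 4

rB=4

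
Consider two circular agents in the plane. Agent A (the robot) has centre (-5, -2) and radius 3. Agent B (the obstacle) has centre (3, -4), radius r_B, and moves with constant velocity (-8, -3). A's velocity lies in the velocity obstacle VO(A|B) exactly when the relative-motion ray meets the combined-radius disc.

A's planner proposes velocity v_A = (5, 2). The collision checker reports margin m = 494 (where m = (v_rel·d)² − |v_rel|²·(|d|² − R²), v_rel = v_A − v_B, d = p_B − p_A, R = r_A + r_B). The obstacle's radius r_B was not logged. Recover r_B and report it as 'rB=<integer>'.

m = 494
d = (8, -2);  v_rel = (13, 5),  |v_rel|² = 194
v_rel×d = (13)·(-2) − (5)·(8) = -66
since m = R²·194 − (-66)²:  R² = (4356 + 494) / 194 = 25
R = √25 = 5  ⇒  r_B = 5 − 3 = 2

rB=2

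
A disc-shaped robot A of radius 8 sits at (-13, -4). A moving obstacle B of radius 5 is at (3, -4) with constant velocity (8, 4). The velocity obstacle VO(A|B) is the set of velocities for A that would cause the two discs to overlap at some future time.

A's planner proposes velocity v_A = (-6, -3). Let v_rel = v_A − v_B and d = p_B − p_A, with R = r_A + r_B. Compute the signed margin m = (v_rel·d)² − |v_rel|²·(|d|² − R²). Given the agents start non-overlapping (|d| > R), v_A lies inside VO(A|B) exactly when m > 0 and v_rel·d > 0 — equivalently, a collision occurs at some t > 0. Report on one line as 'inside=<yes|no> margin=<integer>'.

d = (16, 0),  |d|² = 256;  R = 8+5 = 13,  c = 256−13² = 87
v_rel = (-14, -7),  |v_rel|² = 245;  v_rel·d = (-14)·(16) + (-7)·(0) = -224
245·t² + 448·t + 87 = 0  ⇒  m = (-224)² − 245·87 = 28861
m = 28861 > 0,  v_rel·d = -224 < 0  ⇒  outside

inside=no margin=28861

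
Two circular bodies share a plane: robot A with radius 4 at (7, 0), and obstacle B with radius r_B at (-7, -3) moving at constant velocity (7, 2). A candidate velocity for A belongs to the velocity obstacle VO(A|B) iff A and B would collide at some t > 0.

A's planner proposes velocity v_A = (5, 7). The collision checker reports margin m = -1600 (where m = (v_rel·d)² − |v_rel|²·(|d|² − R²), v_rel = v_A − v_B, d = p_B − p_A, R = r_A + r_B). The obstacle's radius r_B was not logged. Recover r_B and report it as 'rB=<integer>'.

m = -1600
d = (-14, -3);  v_rel = (-2, 5),  |v_rel|² = 29
v_rel×d = (-2)·(-3) − (5)·(-14) = 76
since m = R²·29 − 76²:  R² = (5776 + -1600) / 29 = 144
R = √144 = 12  ⇒  r_B = 12 − 4 = 8

rB=8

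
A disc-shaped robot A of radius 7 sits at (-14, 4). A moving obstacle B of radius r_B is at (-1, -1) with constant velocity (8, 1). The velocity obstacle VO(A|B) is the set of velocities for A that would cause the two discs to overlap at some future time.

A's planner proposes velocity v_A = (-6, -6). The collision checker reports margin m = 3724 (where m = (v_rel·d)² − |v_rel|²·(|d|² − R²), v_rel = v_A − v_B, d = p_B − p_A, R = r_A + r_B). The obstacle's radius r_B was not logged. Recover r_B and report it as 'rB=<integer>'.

m = 3724
d = (13, -5);  v_rel = (-14, -7),  |v_rel|² = 245
v_rel×d = (-14)·(-5) − (-7)·(13) = 161
since m = R²·245 − 161²:  R² = (25921 + 3724) / 245 = 121
R = √121 = 11  ⇒  r_B = 11 − 7 = 4

rB=4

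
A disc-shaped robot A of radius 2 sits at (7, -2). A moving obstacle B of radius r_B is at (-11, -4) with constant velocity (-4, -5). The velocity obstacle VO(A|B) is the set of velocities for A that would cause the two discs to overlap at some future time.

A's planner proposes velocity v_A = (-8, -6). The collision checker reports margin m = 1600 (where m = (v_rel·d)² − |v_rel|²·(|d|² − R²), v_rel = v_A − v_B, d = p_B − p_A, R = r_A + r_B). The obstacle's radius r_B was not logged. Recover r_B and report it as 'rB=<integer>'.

m = 1600
d = (-18, -2);  v_rel = (-4, -1),  |v_rel|² = 17
v_rel×d = (-4)·(-2) − (-1)·(-18) = -10
since m = R²·17 − (-10)²:  R² = (100 + 1600) / 17 = 100
R = √100 = 10  ⇒  r_B = 10 − 2 = 8

rB=8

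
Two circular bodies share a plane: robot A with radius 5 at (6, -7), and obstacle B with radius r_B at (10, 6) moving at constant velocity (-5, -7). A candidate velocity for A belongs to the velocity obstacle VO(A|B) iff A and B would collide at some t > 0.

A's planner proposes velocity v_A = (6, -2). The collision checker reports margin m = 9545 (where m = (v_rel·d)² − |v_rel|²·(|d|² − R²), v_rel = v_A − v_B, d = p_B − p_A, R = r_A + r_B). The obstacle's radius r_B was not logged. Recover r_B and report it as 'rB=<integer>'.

m = 9545
d = (4, 13);  v_rel = (11, 5),  |v_rel|² = 146
v_rel×d = (11)·(13) − (5)·(4) = 123
since m = R²·146 − 123²:  R² = (15129 + 9545) / 146 = 169
R = √169 = 13  ⇒  r_B = 13 − 5 = 8

rB=8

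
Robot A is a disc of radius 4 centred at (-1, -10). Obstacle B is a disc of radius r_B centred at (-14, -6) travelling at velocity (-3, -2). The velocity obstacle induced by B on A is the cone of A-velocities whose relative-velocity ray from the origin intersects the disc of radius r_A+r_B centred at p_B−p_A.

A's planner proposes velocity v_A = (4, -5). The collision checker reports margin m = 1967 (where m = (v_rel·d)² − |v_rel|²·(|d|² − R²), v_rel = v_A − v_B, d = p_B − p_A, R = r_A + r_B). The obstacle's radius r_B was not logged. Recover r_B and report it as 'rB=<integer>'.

m = 1967
d = (-13, 4);  v_rel = (7, -3),  |v_rel|² = 58
v_rel×d = (7)·(4) − (-3)·(-13) = -11
since m = R²·58 − (-11)²:  R² = (121 + 1967) / 58 = 36
R = √36 = 6  ⇒  r_B = 6 − 4 = 2

rB=2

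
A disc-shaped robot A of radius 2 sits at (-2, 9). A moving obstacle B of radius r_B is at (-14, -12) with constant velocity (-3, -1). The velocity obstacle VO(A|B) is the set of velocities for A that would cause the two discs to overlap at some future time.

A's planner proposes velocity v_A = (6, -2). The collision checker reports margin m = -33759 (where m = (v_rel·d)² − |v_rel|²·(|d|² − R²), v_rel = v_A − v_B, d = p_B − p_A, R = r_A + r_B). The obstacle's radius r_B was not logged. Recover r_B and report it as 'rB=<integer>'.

m = -33759
d = (-12, -21);  v_rel = (9, -1),  |v_rel|² = 82
v_rel×d = (9)·(-21) − (-1)·(-12) = -201
since m = R²·82 − (-201)²:  R² = (40401 + -33759) / 82 = 81
R = √81 = 9  ⇒  r_B = 9 − 2 = 7

rB=7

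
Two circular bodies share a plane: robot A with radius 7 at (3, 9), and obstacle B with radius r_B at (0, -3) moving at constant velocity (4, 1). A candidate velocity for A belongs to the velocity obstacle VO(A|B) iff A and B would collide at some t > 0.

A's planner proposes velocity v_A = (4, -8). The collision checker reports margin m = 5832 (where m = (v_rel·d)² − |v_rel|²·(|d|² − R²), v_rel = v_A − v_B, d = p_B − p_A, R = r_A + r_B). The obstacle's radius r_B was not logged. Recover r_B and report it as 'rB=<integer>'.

m = 5832
d = (-3, -12);  v_rel = (0, -9),  |v_rel|² = 81
v_rel×d = (0)·(-12) − (-9)·(-3) = -27
since m = R²·81 − (-27)²:  R² = (729 + 5832) / 81 = 81
R = √81 = 9  ⇒  r_B = 9 − 7 = 2

rB=2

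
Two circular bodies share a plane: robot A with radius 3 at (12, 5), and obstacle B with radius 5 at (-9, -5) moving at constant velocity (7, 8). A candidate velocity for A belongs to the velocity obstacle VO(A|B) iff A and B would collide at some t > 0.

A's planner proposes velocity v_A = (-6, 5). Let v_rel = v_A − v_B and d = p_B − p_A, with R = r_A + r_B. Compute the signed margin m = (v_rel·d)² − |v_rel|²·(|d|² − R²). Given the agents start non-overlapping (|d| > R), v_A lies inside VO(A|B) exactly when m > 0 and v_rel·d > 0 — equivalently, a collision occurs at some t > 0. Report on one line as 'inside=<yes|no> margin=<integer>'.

d = (-21, -10),  |d|² = 541;  R = 3+5 = 8,  c = 541−8² = 477
v_rel = (-13, -3),  |v_rel|² = 178;  v_rel·d = (-13)·(-21) + (-3)·(-10) = 303
178·t² − 606·t + 477 = 0  ⇒  m = 303² − 178·477 = 6903
m = 6903 > 0,  v_rel·d = 303 > 0  ⇒  inside

inside=yes margin=6903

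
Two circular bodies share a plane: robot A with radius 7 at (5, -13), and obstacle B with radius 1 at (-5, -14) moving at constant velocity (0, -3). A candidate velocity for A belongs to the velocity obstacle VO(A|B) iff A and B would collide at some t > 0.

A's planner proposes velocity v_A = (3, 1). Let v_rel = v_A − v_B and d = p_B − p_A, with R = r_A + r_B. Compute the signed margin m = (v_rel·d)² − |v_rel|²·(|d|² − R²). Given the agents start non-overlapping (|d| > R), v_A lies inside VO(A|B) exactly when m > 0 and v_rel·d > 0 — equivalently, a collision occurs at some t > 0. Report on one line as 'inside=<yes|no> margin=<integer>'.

d = (-10, -1),  |d|² = 101;  R = 7+1 = 8,  c = 101−8² = 37
v_rel = (3, 4),  |v_rel|² = 25;  v_rel·d = (3)·(-10) + (4)·(-1) = -34
25·t² + 68·t + 37 = 0  ⇒  m = (-34)² − 25·37 = 231
m = 231 > 0,  v_rel·d = -34 < 0  ⇒  outside

inside=no margin=231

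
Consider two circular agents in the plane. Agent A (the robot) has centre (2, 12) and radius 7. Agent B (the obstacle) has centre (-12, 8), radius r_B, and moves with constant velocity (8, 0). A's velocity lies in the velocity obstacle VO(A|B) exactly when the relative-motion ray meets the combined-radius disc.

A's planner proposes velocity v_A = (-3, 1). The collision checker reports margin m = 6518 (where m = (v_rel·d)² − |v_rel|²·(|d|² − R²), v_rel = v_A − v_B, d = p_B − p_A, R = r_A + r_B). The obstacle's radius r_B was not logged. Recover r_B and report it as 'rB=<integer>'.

m = 6518
d = (-14, -4);  v_rel = (-11, 1),  |v_rel|² = 122
v_rel×d = (-11)·(-4) − (1)·(-14) = 58
since m = R²·122 − 58²:  R² = (3364 + 6518) / 122 = 81
R = √81 = 9  ⇒  r_B = 9 − 7 = 2

rB=2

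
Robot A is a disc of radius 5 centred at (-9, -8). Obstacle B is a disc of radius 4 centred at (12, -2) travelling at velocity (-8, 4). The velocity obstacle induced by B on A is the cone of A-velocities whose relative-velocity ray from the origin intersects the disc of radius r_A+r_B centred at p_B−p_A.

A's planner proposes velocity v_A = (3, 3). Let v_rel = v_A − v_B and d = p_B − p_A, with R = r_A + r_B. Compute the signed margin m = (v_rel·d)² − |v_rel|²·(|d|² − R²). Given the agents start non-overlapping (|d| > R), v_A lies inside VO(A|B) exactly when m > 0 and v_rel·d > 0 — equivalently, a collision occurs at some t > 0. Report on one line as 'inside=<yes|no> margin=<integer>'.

d = (21, 6),  |d|² = 477;  R = 5+4 = 9,  c = 477−9² = 396
v_rel = (11, -1),  |v_rel|² = 122;  v_rel·d = (11)·(21) + (-1)·(6) = 225
122·t² − 450·t + 396 = 0  ⇒  m = 225² − 122·396 = 2313
m = 2313 > 0,  v_rel·d = 225 > 0  ⇒  inside

inside=yes margin=2313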